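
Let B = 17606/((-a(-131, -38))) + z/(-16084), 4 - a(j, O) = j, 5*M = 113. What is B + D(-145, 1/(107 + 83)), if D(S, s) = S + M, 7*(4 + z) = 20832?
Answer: -27467407/108567 ≈ -253.00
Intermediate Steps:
M = 113/5 (M = (⅕)*113 = 113/5 ≈ 22.600)
z = 2972 (z = -4 + (⅐)*20832 = -4 + 2976 = 2972)
D(S, s) = 113/5 + S (D(S, s) = S + 113/5 = 113/5 + S)
a(j, O) = 4 - j
B = -70894031/542835 (B = 17606/((-(4 - 1*(-131)))) + 2972/(-16084) = 17606/((-(4 + 131))) + 2972*(-1/16084) = 17606/((-1*135)) - 743/4021 = 17606/(-135) - 743/4021 = 17606*(-1/135) - 743/4021 = -17606/135 - 743/4021 = -70894031/542835 ≈ -130.60)
B + D(-145, 1/(107 + 83)) = -70894031/542835 + (113/5 - 145) = -70894031/542835 - 612/5 = -27467407/108567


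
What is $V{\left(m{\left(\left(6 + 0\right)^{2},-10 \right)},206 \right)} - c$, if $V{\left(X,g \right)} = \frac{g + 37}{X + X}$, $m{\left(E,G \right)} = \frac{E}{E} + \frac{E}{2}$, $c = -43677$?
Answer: $\frac{1659969}{38} \approx 43683.0$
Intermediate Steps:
$m{\left(E,G \right)} = 1 + \frac{E}{2}$ ($m{\left(E,G \right)} = 1 + E \frac{1}{2} = 1 + \frac{E}{2}$)
$V{\left(X,g \right)} = \frac{37 + g}{2 X}$
$V{\left(m{\left(\left(6 + 0\right)^{2},-10 \right)},206 \right)} - c = \frac{37 + 206}{2 \left(1 + \frac{\left(6 + 0\right)^{2}}{2}\right)} - -43677 = \frac{1}{2} \frac{1}{1 + \frac{6^{2}}{2}} \cdot 243 + 43677 = \frac{1}{2} \frac{1}{1 + \frac{1}{2} \cdot 36} \cdot 243 + 43677 = \frac{1}{2} \frac{1}{1 + 18} \cdot 243 + 43677 = \frac{1}{2} \cdot \frac{1}{19} \cdot 243 + 43677 = \frac{243}{38} + 43677 = \frac{1659969}{38}$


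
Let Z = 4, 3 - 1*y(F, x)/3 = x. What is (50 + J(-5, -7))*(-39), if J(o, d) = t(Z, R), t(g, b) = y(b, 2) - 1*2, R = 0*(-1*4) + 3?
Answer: -1989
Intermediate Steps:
y(F, x) = 9 - 3*x
R = 3 (R = 0*(-4) + 3 = 0 + 3 = 3)
t(g, b) = 1 (t(g, b) = (9 - 3*2) - 1*2 = (9 - 6) - 2 = 3 - 2 = 1)
J(o, d) = 1
(50 + J(-5, -7))*(-39) = (50 + 1)*(-39) = 51*(-39) = -1989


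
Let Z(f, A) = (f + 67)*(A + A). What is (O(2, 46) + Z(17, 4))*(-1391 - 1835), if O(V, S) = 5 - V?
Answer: -2177550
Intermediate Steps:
Z(f, A) = 2*A*(67 + f) (Z(f, A) = (67 + f)*(2*A) = 2*A*(67 + f))
(O(2, 46) + Z(17, 4))*(-1391 - 1835) = ((5 - 1*2) + 2*4*(67 + 17))*(-1391 - 1835) = ((5 - 2) + 2*4*84)*(-3226) = (3 + 672)*(-3226) = 675*(-3226) = -2177550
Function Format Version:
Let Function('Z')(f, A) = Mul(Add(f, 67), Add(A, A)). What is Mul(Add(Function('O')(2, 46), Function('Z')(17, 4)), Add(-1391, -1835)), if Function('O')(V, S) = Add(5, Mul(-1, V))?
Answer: -2177550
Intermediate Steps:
Function('Z')(f, A) = Mul(2, A, Add(67, f)) (Function('Z')(f, A) = Mul(Add(67, f), Mul(2, A)) = Mul(2, A, Add(67, f)))
Mul(Add(Function('O')(2, 46), Function('Z')(17, 4)), Add(-1391, -1835)) = Mul(Add(Add(5, Mul(-1, 2)), Mul(2, 4, Add(67, 17))), Add(-1391, -1835)) = Mul(Add(Add(5, -2), Mul(2, 4, 84)), -3226) = Mul(Add(3, 672), -3226) = Mul(675, -3226) = -2177550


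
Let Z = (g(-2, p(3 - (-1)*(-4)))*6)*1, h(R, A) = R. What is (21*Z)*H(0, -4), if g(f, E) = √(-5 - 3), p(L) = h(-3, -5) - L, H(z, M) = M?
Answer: -1008*I*√2 ≈ -1425.5*I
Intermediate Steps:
p(L) = -3 - L
g(f, E) = 2*I*√2 (g(f, E) = √(-8) = 2*I*√2)
Z = 12*I*√2 (Z = ((2*I*√2)*6)*1 = (12*I*√2)*1 = 12*I*√2 ≈ 16.971*I)
(21*Z)*H(0, -4) = (21*(12*I*√2))*(-4) = (252*I*√2)*(-4) = -1008*I*√2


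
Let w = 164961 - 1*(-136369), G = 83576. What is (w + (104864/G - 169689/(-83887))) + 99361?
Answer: 351155437866678/876367489 ≈ 4.0069e+5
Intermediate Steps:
w = 301330 (w = 164961 + 136369 = 301330)
(w + (104864/G - 169689/(-83887))) + 99361 = (301330 + (104864/83576 - 169689/(-83887))) + 99361 = (301330 + (104864*(1/83576) - 169689*(-1/83887))) + 99361 = (301330 + (13108/10447 + 169689/83887)) + 99361 = (301330 + 2872331779/876367489) + 99361 = 264078687792149/876367489 + 99361 = 351155437866678/876367489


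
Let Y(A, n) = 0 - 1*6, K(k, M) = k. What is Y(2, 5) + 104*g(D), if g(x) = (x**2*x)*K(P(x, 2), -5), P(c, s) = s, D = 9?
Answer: 151626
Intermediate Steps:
Y(A, n) = -6 (Y(A, n) = 0 - 6 = -6)
g(x) = 2*x**3 (g(x) = (x**2*x)*2 = x**3*2 = 2*x**3)
Y(2, 5) + 104*g(D) = -6 + 104*(2*9**3) = -6 + 104*(2*729) = -6 + 104*1458 = -6 + 151632 = 151626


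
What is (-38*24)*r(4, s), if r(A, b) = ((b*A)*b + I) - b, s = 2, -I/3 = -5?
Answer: -26448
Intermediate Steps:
I = 15 (I = -3*(-5) = 15)
r(A, b) = 15 - b + A*b² (r(A, b) = ((b*A)*b + 15) - b = ((A*b)*b + 15) - b = (A*b² + 15) - b = (15 + A*b²) - b = 15 - b + A*b²)
(-38*24)*r(4, s) = (-38*24)*(15 - 1*2 + 4*2²) = -912*(15 - 2 + 4*4) = -912*(15 - 2 + 16) = -912*29 = -26448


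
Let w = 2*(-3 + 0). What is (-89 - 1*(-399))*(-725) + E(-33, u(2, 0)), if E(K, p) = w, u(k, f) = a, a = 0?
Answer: -224756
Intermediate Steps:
u(k, f) = 0
w = -6 (w = 2*(-3) = -6)
E(K, p) = -6
(-89 - 1*(-399))*(-725) + E(-33, u(2, 0)) = (-89 - 1*(-399))*(-725) - 6 = (-89 + 399)*(-725) - 6 = 310*(-725) - 6 = -224750 - 6 = -224756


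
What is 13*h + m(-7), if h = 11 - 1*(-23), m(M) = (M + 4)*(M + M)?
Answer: 484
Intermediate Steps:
m(M) = 2*M*(4 + M) (m(M) = (4 + M)*(2*M) = 2*M*(4 + M))
h = 34 (h = 11 + 23 = 34)
13*h + m(-7) = 13*34 + 2*(-7)*(4 - 7) = 442 + 2*(-7)*(-3) = 442 + 42 = 484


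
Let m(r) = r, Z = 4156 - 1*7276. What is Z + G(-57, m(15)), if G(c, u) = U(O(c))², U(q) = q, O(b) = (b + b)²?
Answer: 168892896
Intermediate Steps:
O(b) = 4*b² (O(b) = (2*b)² = 4*b²)
Z = -3120 (Z = 4156 - 7276 = -3120)
G(c, u) = 16*c⁴ (G(c, u) = (4*c²)² = 16*c⁴)
Z + G(-57, m(15)) = -3120 + 16*(-57)⁴ = -3120 + 16*10556001 = -3120 + 168896016 = 168892896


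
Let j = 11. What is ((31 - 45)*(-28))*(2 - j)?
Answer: -3528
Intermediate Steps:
((31 - 45)*(-28))*(2 - j) = ((31 - 45)*(-28))*(2 - 1*11) = (-14*(-28))*(2 - 11) = 392*(-9) = -3528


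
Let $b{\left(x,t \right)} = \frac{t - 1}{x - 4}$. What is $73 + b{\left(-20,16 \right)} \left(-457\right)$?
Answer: $\frac{2869}{8} \approx 358.63$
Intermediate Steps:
$b{\left(x,t \right)} = \frac{-1 + t}{-4 + x}$
$73 + b{\left(-20,16 \right)} \left(-457\right) = 73 + \frac{-1 + 16}{-4 - 20} \left(-457\right) = 73 + \frac{1}{-24} \cdot 15 \left(-457\right) = 73 + \left(- \frac{1}{24}\right) 15 \left(-457\right) = 73 - - \frac{2285}{8} = 73 + \frac{2285}{8} = \frac{2869}{8}$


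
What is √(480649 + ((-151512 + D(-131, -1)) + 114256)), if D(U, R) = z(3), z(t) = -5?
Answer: 2*√110847 ≈ 665.87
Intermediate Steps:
D(U, R) = -5
√(480649 + ((-151512 + D(-131, -1)) + 114256)) = √(480649 + ((-151512 - 5) + 114256)) = √(480649 + (-151517 + 114256)) = √(480649 - 37261) = √443388 = 2*√110847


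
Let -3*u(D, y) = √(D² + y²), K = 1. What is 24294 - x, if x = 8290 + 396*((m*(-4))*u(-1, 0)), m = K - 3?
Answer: 17060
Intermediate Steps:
u(D, y) = -√(D² + y²)/3
m = -2 (m = 1 - 3 = -2)
x = 7234 (x = 8290 + 396*((-2*(-4))*(-√((-1)² + 0²)/3)) = 8290 + 396*(8*(-√(1 + 0)/3)) = 8290 + 396*(8*(-√1/3)) = 8290 + 396*(8*(-⅓*1)) = 8290 + 396*(8*(-⅓)) = 8290 + 396*(-8/3) = 8290 - 1056 = 7234)
24294 - x = 24294 - 1*7234 = 24294 - 7234 = 17060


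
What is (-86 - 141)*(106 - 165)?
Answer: 13393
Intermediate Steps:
(-86 - 141)*(106 - 165) = -227*(-59) = 13393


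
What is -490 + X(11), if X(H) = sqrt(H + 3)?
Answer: -490 + sqrt(14) ≈ -486.26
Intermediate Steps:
X(H) = sqrt(3 + H)
-490 + X(11) = -490 + sqrt(3 + 11) = -490 + sqrt(14)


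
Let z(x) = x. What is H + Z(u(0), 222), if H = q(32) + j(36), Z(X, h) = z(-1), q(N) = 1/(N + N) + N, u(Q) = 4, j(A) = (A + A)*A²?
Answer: 5973953/64 ≈ 93343.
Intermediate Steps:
j(A) = 2*A³ (j(A) = (2*A)*A² = 2*A³)
q(N) = N + 1/(2*N) (q(N) = 1/(2*N) + N = N + 1/(2*N))
Z(X, h) = -1
H = 5974017/64 (H = (32 + (½)/32) + 2*36³ = (32 + (½)*(1/32)) + 2*46656 = (32 + 1/64) + 93312 = 2049/64 + 93312 = 5974017/64 ≈ 93344.)
H + Z(u(0), 222) = 5974017/64 - 1 = 5973953/64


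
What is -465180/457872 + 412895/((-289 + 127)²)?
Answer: 921067060/62585379 ≈ 14.717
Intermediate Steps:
-465180/457872 + 412895/((-289 + 127)²) = -465180*1/457872 + 412895/((-162)²) = -38765/38156 + 412895/26244 = 921067060/62585379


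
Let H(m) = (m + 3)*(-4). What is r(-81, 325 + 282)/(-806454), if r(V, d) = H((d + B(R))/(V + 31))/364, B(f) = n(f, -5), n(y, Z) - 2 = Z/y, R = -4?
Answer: -263/2096780400 ≈ -1.2543e-7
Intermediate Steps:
n(y, Z) = 2 + Z/y
B(f) = 2 - 5/f
H(m) = -12 - 4*m (H(m) = (3 + m)*(-4) = -12 - 4*m)
r(V, d) = -3/91 - (13/4 + d)/(91*(31 + V)) (r(V, d) = (-12 - 4*(d + (2 - 5/(-4)))/(V + 31))/364 = (-12 - 4*(d + (2 - 5*(-¼)))/(31 + V))*(1/364) = (-12 - 4*(d + (2 + 5/4))/(31 + V))*(1/364) = (-12 - 4*(d + 13/4)/(31 + V))*(1/364) = (-12 - 4*(13/4 + d)/(31 + V))*(1/364) = -3/91 - (13/4 + d)/(91*(31 + V)))
r(-81, 325 + 282)/(-806454) = ((-385 - 12*(-81) - 4*(325 + 282))/(364*(31 - 81)))/(-806454) = ((1/364)*(-385 + 972 - 4*607)/(-50))*(-1/806454) = ((1/364)*(-1/50)*(-385 + 972 - 2428))*(-1/806454) = ((1/364)*(-1/50)*(-1841))*(-1/806454) = (263/2600)*(-1/806454) = -263/2096780400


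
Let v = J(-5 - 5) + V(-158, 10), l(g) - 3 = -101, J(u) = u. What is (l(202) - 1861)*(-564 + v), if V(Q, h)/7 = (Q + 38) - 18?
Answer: 3016860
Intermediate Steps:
l(g) = -98 (l(g) = 3 - 101 = -98)
V(Q, h) = 140 + 7*Q (V(Q, h) = 7*((Q + 38) - 18) = 7*((38 + Q) - 18) = 7*(20 + Q) = 140 + 7*Q)
v = -976 (v = (-5 - 5) + (140 + 7*(-158)) = -10 + (140 - 1106) = -10 - 966 = -976)
(l(202) - 1861)*(-564 + v) = (-98 - 1861)*(-564 - 976) = -1959*(-1540) = 3016860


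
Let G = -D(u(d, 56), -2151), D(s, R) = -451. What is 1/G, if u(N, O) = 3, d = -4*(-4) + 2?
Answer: 1/451 ≈ 0.0022173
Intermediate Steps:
d = 18 (d = 16 + 2 = 18)
G = 451 (G = -1*(-451) = 451)
1/G = 1/451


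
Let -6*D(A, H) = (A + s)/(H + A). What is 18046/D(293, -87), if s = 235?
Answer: -929369/22 ≈ -42244.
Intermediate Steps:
D(A, H) = -(235 + A)/(6*(A + H)) (D(A, H) = -(A + 235)/(6*(H + A)) = -(235 + A)/(6*(A + H)))
18046/D(293, -87) = 18046/(((-235 - 1*293)/(6*(293 - 87)))) = 18046/(((⅙)*(-235 - 293)/206)) = 18046/(((⅙)*(1/206)*(-528))) = 18046/(-44/103) = 18046*(-103/44) = -929369/22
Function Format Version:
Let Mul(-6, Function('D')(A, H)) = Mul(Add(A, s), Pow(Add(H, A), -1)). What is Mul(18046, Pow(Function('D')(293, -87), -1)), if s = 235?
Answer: Rational(-929369, 22) ≈ -42244.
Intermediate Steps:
Function('D')(A, H) = Mul(Rational(-1, 6), Pow(Add(A, H), -1), Add(235, A)) (Function('D')(A, H) = Mul(Rational(-1, 6), Mul(Add(A, 235), Pow(Add(H, A), -1))) = Mul(Rational(-1, 6), Mul(Add(235, A), Pow(Add(A, H), -1))) = Mul(Rational(-1, 6), Mul(Pow(Add(A, H), -1), Add(235, A))) = Mul(Rational(-1, 6), Pow(Add(A, H), -1), Add(235, A)))
Mul(18046, Pow(Function('D')(293, -87), -1)) = Mul(18046, Pow(Mul(Rational(1, 6), Pow(Add(293, -87), -1), Add(-235, Mul(-1, 293))), -1)) = Mul(18046, Pow(Mul(Rational(1, 6), Pow(206, -1), Add(-235, -293)), -1)) = Mul(18046, Pow(Mul(Rational(1, 6), Rational(1, 206), -528), -1)) = Mul(18046, Pow(Rational(-44, 103), -1)) = Mul(18046, Rational(-103, 44)) = Rational(-929369, 22)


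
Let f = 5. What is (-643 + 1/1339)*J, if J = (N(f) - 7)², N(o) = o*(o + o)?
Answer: -1591944624/1339 ≈ -1.1889e+6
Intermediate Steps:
N(o) = 2*o² (N(o) = o*(2*o) = 2*o²)
J = 1849 (J = (2*5² - 7)² = (2*25 - 7)² = (50 - 7)² = 43² = 1849)
(-643 + 1/1339)*J = (-643 + 1/1339)*1849 = -860976/1339*1849 = -1591944624/1339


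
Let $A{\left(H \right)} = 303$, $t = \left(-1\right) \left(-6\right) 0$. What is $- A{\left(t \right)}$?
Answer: $-303$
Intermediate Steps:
$t = 0$ ($t = 6 \cdot 0 = 0$)
$- A{\left(t \right)} = \left(-1\right) 303 = -303$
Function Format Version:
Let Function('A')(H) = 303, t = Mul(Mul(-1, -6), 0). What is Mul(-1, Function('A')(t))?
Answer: -303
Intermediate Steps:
t = 0 (t = Mul(6, 0) = 0)
Mul(-1, Function('A')(t)) = Mul(-1, 303) = -303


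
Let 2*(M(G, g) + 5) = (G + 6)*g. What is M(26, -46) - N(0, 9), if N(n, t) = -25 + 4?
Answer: -720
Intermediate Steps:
M(G, g) = -5 + g*(6 + G)/2 (M(G, g) = -5 + ((G + 6)*g)/2 = -5 + ((6 + G)*g)/2 = -5 + (g*(6 + G))/2 = -5 + g*(6 + G)/2)
N(n, t) = -21
M(26, -46) - N(0, 9) = (-5 + 3*(-46) + (½)*26*(-46)) - 1*(-21) = (-5 - 138 - 598) + 21 = -741 + 21 = -720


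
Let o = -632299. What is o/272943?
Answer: -632299/272943 ≈ -2.3166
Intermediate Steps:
o/272943 = -632299/272943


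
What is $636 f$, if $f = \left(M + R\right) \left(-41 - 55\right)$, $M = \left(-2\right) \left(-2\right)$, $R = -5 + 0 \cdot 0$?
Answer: $61056$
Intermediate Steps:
$R = -5$ ($R = -5 + 0 = -5$)
$M = 4$
$f = 96$ ($f = \left(4 - 5\right) \left(-41 - 55\right) = \left(-1\right) \left(-96\right) = 96$)
$636 f = 636 \cdot 96 = 61056$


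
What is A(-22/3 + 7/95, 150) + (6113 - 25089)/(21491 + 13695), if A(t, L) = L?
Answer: 2629462/17593 ≈ 149.46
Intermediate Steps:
A(-22/3 + 7/95, 150) + (6113 - 25089)/(21491 + 13695) = 150 + (6113 - 25089)/(21491 + 13695) = 150 - 18976/35186 = 150 - 18976*1/35186 = 150 - 9488/17593 = 2629462/17593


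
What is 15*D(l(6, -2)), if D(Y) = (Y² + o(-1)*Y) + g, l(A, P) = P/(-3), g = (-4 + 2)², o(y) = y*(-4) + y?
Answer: 290/3 ≈ 96.667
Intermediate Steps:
o(y) = -3*y (o(y) = -4*y + y = -3*y)
g = 4 (g = (-2)² = 4)
l(A, P) = -P/3 (l(A, P) = P*(-⅓) = -P/3)
D(Y) = 4 + Y² + 3*Y (D(Y) = (Y² + (-3*(-1))*Y) + 4 = (Y² + 3*Y) + 4 = 4 + Y² + 3*Y)
15*D(l(6, -2)) = 15*(4 + (-⅓*(-2))² + 3*(-⅓*(-2))) = 15*(4 + (⅔)² + 3*(⅔)) = 15*(4 + 4/9 + 2) = 15*(58/9) = 290/3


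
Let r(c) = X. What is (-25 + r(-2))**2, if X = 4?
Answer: 441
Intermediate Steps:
r(c) = 4
(-25 + r(-2))**2 = (-25 + 4)**2 = (-21)**2 = 441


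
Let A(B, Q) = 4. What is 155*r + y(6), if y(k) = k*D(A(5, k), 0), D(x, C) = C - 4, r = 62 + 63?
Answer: 19351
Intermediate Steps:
r = 125
D(x, C) = -4 + C
y(k) = -4*k (y(k) = k*(-4 + 0) = k*(-4) = -4*k)
155*r + y(6) = 155*125 - 4*6 = 19375 - 24 = 19351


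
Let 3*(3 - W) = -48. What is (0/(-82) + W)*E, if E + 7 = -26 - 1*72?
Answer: -1995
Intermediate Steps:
W = 19 (W = 3 - ⅓*(-48) = 3 + 16 = 19)
E = -105 (E = -7 + (-26 - 1*72) = -7 + (-26 - 72) = -7 - 98 = -105)
(0/(-82) + W)*E = (0/(-82) + 19)*(-105) = (0*(-1/82) + 19)*(-105) = (0 + 19)*(-105) = 19*(-105) = -1995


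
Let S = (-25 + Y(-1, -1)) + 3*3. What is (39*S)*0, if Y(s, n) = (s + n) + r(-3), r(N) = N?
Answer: 0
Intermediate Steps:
Y(s, n) = -3 + n + s (Y(s, n) = (s + n) - 3 = (n + s) - 3 = -3 + n + s)
S = -21 (S = (-25 + (-3 - 1 - 1)) + 3*3 = (-25 - 5) + 9 = -30 + 9 = -21)
(39*S)*0 = (39*(-21))*0 = -819*0 = 0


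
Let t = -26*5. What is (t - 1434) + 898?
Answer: -666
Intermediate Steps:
t = -130
(t - 1434) + 898 = (-130 - 1434) + 898 = -1564 + 898 = -666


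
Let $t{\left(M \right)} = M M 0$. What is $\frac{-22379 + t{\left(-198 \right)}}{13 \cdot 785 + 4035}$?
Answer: $- \frac{22379}{14240} \approx -1.5716$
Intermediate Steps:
$t{\left(M \right)} = 0$ ($t{\left(M \right)} = M^{2} \cdot 0 = 0$)
$\frac{-22379 + t{\left(-198 \right)}}{13 \cdot 785 + 4035} = \frac{-22379 + 0}{13 \cdot 785 + 4035} = - \frac{22379}{10205 + 4035} = - \frac{22379}{14240}$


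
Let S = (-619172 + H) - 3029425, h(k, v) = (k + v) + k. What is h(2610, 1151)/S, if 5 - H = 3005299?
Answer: -6371/6653891 ≈ -0.00095749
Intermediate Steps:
H = -3005294 (H = 5 - 1*3005299 = 5 - 3005299 = -3005294)
h(k, v) = v + 2*k
S = -6653891 (S = (-619172 - 3005294) - 3029425 = -3624466 - 3029425 = -6653891)
h(2610, 1151)/S = (1151 + 2*2610)/(-6653891) = (1151 + 5220)*(-1/6653891) = 6371*(-1/6653891) = -6371/6653891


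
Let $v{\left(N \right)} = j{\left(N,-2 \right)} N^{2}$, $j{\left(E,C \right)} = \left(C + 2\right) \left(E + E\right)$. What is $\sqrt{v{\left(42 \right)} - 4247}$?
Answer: $i \sqrt{4247} \approx 65.169 i$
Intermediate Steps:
$j{\left(E,C \right)} = 2 E \left(2 + C\right)$ ($j{\left(E,C \right)} = \left(2 + C\right) 2 E = 2 E \left(2 + C\right)$)
$v{\left(N \right)} = 0$ ($v{\left(N \right)} = 2 N \left(2 - 2\right) N^{2} = 2 N 0 N^{2} = 0 N^{2} = 0$)
$\sqrt{v{\left(42 \right)} - 4247} = \sqrt{0 - 4247} = \sqrt{-4247} = i \sqrt{4247}$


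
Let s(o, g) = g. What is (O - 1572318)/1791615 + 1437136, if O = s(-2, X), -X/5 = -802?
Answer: 367827549476/255945 ≈ 1.4371e+6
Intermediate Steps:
X = 4010 (X = -5*(-802) = 4010)
O = 4010
(O - 1572318)/1791615 + 1437136 = (4010 - 1572318)/1791615 + 1437136 = -1568308*1/1791615 + 1437136 = -224044/255945 + 1437136 = 367827549476/255945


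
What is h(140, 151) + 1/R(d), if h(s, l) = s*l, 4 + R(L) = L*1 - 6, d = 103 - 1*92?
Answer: 21141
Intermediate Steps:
d = 11 (d = 103 - 92 = 11)
R(L) = -10 + L (R(L) = -4 + (L*1 - 6) = -4 + (L - 6) = -4 + (-6 + L) = -10 + L)
h(s, l) = l*s
h(140, 151) + 1/R(d) = 151*140 + 1/(-10 + 11) = 21140 + 1/1 = 21140 + 1 = 21141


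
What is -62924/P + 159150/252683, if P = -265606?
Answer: 29085509996/33557060449 ≈ 0.86675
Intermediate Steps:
-62924/P + 159150/252683 = -62924/(-265606) + 159150/252683 = -62924*(-1/265606) + 159150*(1/252683) = 31462/132803 + 159150/252683 = 29085509996/33557060449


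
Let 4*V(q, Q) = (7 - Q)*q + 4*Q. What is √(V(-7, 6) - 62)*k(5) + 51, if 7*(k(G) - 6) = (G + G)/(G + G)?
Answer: 51 + 43*I*√231/14 ≈ 51.0 + 46.682*I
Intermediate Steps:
k(G) = 43/7 (k(G) = 6 + ((G + G)/(G + G))/7 = 6 + ((2*G)/((2*G)))/7 = 6 + ((2*G)*(1/(2*G)))/7 = 6 + (⅐)*1 = 6 + ⅐ = 43/7)
V(q, Q) = Q + q*(7 - Q)/4 (V(q, Q) = ((7 - Q)*q + 4*Q)/4 = (q*(7 - Q) + 4*Q)/4 = (4*Q + q*(7 - Q))/4 = Q + q*(7 - Q)/4)
√(V(-7, 6) - 62)*k(5) + 51 = √((6 + (7/4)*(-7) - ¼*6*(-7)) - 62)*(43/7) + 51 = √((6 - 49/4 + 21/2) - 62)*(43/7) + 51 = √(17/4 - 62)*(43/7) + 51 = √(-231/4)*(43/7) + 51 = (I*√231/2)*(43/7) + 51 = 43*I*√231/14 + 51 = 51 + 43*I*√231/14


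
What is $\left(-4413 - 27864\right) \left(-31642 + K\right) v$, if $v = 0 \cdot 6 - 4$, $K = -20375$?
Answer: $-6715810836$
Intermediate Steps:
$v = -4$ ($v = 0 - 4 = -4$)
$\left(-4413 - 27864\right) \left(-31642 + K\right) v = \left(-4413 - 27864\right) \left(-31642 - 20375\right) \left(-4\right) = \left(-32277\right) \left(-52017\right) \left(-4\right) = 1678952709 \left(-4\right) = -6715810836$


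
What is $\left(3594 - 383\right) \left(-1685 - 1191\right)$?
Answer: $-9234836$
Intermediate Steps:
$\left(3594 - 383\right) \left(-1685 - 1191\right) = 3211 \left(-2876\right) = -9234836$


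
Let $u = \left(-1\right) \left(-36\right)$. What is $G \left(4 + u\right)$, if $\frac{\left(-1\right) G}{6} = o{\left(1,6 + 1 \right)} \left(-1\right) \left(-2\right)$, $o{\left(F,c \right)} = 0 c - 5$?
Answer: $2400$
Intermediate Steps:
$o{\left(F,c \right)} = -5$ ($o{\left(F,c \right)} = 0 - 5 = -5$)
$u = 36$
$G = 60$ ($G = - 6 \left(-5\right) \left(-1\right) \left(-2\right) = - 6 \cdot 5 \left(-2\right) = \left(-6\right) \left(-10\right) = 60$)
$G \left(4 + u\right) = 60 \left(4 + 36\right) = 60 \cdot 40 = 2400$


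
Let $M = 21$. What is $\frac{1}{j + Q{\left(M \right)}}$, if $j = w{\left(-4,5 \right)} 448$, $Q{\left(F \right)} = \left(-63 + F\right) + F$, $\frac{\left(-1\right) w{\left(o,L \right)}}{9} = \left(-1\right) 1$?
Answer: $\frac{1}{4011} \approx 0.00024931$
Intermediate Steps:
$w{\left(o,L \right)} = 9$ ($w{\left(o,L \right)} = - 9 \left(\left(-1\right) 1\right) = \left(-9\right) \left(-1\right) = 9$)
$Q{\left(F \right)} = -63 + 2 F$
$j = 4032$ ($j = 9 \cdot 448 = 4032$)
$\frac{1}{j + Q{\left(M \right)}} = \frac{1}{4032 + \left(-63 + 2 \cdot 21\right)} = \frac{1}{4032 + \left(-63 + 42\right)} = \frac{1}{4032 - 21} = \frac{1}{4011}$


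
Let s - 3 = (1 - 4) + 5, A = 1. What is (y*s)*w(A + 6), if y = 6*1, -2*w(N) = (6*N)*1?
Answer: -630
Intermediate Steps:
w(N) = -3*N (w(N) = -6*N/2 = -3*N)
s = 5 (s = 3 + ((1 - 4) + 5) = 3 + (-3 + 5) = 3 + 2 = 5)
y = 6
(y*s)*w(A + 6) = (6*5)*(-3*(1 + 6)) = 30*(-3*7) = 30*(-21) = -630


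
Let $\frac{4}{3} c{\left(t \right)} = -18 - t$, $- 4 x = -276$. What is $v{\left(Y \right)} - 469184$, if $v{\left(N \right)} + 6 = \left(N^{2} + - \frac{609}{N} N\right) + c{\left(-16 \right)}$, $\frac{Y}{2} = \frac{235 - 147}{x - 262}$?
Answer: $- \frac{34999135697}{74498} \approx -4.698 \cdot 10^{5}$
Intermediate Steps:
$x = 69$ ($x = \left(- \frac{1}{4}\right) \left(-276\right) = 69$)
$c{\left(t \right)} = - \frac{27}{2} - \frac{3 t}{4}$ ($c{\left(t \right)} = \frac{3 \left(-18 - t\right)}{4} = - \frac{27}{2} - \frac{3 t}{4}$)
$Y = - \frac{176}{193}$ ($Y = 2 \frac{235 - 147}{69 - 262} = 2 \frac{88}{-193} = 2 \cdot 88 \left(- \frac{1}{193}\right) = 2 \left(- \frac{88}{193}\right) = - \frac{176}{193} \approx -0.91192$)
$v{\left(N \right)} = - \frac{1233}{2} + N^{2}$ ($v{\left(N \right)} = -6 - \left(\frac{3}{2} - N^{2} - - \frac{609}{N} N\right) = -6 + \left(\left(N^{2} - 609\right) + \left(- \frac{27}{2} + 12\right)\right) = -6 + \left(\left(-609 + N^{2}\right) - \frac{3}{2}\right) = -6 + \left(- \frac{1221}{2} + N^{2}\right) = - \frac{1233}{2} + N^{2}$)
$v{\left(Y \right)} - 469184 = \left(- \frac{1233}{2} + \left(- \frac{176}{193}\right)^{2}\right) - 469184 = \left(- \frac{1233}{2} + \frac{30976}{37249}\right) - 469184 = - \frac{45866065}{74498} - 469184 = - \frac{34999135697}{74498}$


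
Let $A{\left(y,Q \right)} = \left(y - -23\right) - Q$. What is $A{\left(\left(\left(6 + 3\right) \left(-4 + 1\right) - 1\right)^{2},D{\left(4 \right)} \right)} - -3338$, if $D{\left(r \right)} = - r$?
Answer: $4149$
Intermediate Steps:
$A{\left(y,Q \right)} = 23 + y - Q$ ($A{\left(y,Q \right)} = \left(y + 23\right) - Q = \left(23 + y\right) - Q = 23 + y - Q$)
$A{\left(\left(\left(6 + 3\right) \left(-4 + 1\right) - 1\right)^{2},D{\left(4 \right)} \right)} - -3338 = \left(23 + \left(\left(6 + 3\right) \left(-4 + 1\right) - 1\right)^{2} - \left(-1\right) 4\right) - -3338 = \left(23 + \left(9 \left(-3\right) - 1\right)^{2} - -4\right) + 3338 = \left(23 + \left(-27 - 1\right)^{2} + 4\right) + 3338 = \left(23 + \left(-28\right)^{2} + 4\right) + 3338 = \left(23 + 784 + 4\right) + 3338 = 811 + 3338 = 4149$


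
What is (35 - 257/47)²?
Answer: 1926544/2209 ≈ 872.13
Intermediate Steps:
(35 - 257/47)² = (1388/47)² = 1926544/2209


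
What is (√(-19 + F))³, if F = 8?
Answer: -11*I*√11 ≈ -36.483*I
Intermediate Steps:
(√(-19 + F))³ = (√(-19 + 8))³ = (√(-11))³ = (I*√11)³ = -11*I*√11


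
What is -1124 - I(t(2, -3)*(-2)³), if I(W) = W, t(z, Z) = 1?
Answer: -1116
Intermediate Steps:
-1124 - I(t(2, -3)*(-2)³) = -1124 - (-2)³ = -1124 - (-8) = -1124 - 1*(-8) = -1124 + 8 = -1116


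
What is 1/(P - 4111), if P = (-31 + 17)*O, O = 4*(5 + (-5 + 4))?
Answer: -1/4335 ≈ -0.00023068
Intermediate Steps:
O = 16 (O = 4*(5 - 1) = 4*4 = 16)
P = -224 (P = (-31 + 17)*16 = -14*16 = -224)
1/(P - 4111) = 1/(-224 - 4111) = 1/(-4335) = -1/4335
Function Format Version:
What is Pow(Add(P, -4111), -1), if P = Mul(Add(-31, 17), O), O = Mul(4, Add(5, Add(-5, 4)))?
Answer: Rational(-1, 4335) ≈ -0.00023068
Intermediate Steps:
O = 16 (O = Mul(4, Add(5, -1)) = Mul(4, 4) = 16)
P = -224 (P = Mul(Add(-31, 17), 16) = Mul(-14, 16) = -224)
Pow(Add(P, -4111), -1) = Pow(Add(-224, -4111), -1) = Pow(-4335, -1) = Rational(-1, 4335)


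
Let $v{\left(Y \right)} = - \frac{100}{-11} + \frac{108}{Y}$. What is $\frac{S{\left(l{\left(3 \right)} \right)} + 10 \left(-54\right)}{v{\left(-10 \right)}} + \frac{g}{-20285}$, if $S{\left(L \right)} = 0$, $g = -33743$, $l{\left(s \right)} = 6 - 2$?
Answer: $\frac{302818171}{953395} \approx 317.62$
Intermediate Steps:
$l{\left(s \right)} = 4$
$v{\left(Y \right)} = \frac{100}{11} + \frac{108}{Y}$ ($v{\left(Y \right)} = \left(-100\right) \left(- \frac{1}{11}\right) + \frac{108}{Y} = \frac{100}{11} + \frac{108}{Y}$)
$\frac{S{\left(l{\left(3 \right)} \right)} + 10 \left(-54\right)}{v{\left(-10 \right)}} + \frac{g}{-20285} = \frac{0 + 10 \left(-54\right)}{\frac{100}{11} + \frac{108}{-10}} - \frac{33743}{-20285} = \frac{0 - 540}{\frac{100}{11} + 108 \left(- \frac{1}{10}\right)} - - \frac{33743}{20285} = - \frac{540}{\frac{100}{11} - \frac{54}{5}} + \frac{33743}{20285} = - \frac{540}{- \frac{94}{55}} + \frac{33743}{20285} = \left(-540\right) \left(- \frac{55}{94}\right) + \frac{33743}{20285} = \frac{14850}{47} + \frac{33743}{20285} = \frac{302818171}{953395}$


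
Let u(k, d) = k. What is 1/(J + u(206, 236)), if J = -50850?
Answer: -1/50644 ≈ -1.9746e-5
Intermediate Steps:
1/(J + u(206, 236)) = 1/(-50850 + 206) = 1/(-50644) = -1/50644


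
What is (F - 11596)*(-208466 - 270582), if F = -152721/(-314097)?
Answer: 581582809720456/104699 ≈ 5.5548e+9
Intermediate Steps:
F = 50907/104699 (F = -152721*(-1/314097) = 50907/104699 ≈ 0.48622)
(F - 11596)*(-208466 - 270582) = (50907/104699 - 11596)*(-208466 - 270582) = -1214038697/104699*(-479048) = 581582809720456/104699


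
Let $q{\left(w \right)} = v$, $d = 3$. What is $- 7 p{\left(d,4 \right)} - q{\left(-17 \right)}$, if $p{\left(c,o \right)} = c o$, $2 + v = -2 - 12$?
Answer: $-68$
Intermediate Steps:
$v = -16$ ($v = -2 - 14 = -16$)
$q{\left(w \right)} = -16$
$- 7 p{\left(d,4 \right)} - q{\left(-17 \right)} = - 7 \cdot 3 \cdot 4 - -16 = \left(-7\right) 12 + 16 = -84 + 16 = -68$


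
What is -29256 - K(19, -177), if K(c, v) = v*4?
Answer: -28548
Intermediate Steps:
K(c, v) = 4*v
-29256 - K(19, -177) = -29256 - 4*(-177) = -29256 - 1*(-708) = -29256 + 708 = -28548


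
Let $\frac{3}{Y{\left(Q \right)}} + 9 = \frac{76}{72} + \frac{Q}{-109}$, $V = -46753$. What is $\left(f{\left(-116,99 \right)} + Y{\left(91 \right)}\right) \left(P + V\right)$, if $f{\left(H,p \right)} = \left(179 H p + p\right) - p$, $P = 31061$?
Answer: $\frac{555627608292312}{17225} \approx 3.2257 \cdot 10^{10}$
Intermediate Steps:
$Y{\left(Q \right)} = \frac{3}{- \frac{143}{18} - \frac{Q}{109}}$ ($Y{\left(Q \right)} = \frac{3}{-9 + \left(\frac{76}{72} + \frac{Q}{-109}\right)} = \frac{3}{-9 + \left(76 \cdot \frac{1}{72} + Q \left(- \frac{1}{109}\right)\right)} = \frac{3}{-9 - \left(- \frac{19}{18} + \frac{Q}{109}\right)} = \frac{3}{- \frac{143}{18} - \frac{Q}{109}}$)
$f{\left(H,p \right)} = 179 H p$ ($f{\left(H,p \right)} = \left(179 H p + p\right) - p = \left(p + 179 H p\right) - p = 179 H p$)
$\left(f{\left(-116,99 \right)} + Y{\left(91 \right)}\right) \left(P + V\right) = \left(179 \left(-116\right) 99 - \frac{5886}{15587 + 18 \cdot 91}\right) \left(31061 - 46753\right) = \left(-2055636 - \frac{5886}{15587 + 1638}\right) \left(-15692\right) = \left(-2055636 - \frac{5886}{17225}\right) \left(-15692\right) = \left(- \frac{35408335986}{17225}\right) \left(-15692\right) = \frac{555627608292312}{17225}$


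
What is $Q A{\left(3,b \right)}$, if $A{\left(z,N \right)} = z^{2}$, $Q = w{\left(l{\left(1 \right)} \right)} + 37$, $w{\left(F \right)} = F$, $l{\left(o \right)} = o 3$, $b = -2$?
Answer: $360$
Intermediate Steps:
$l{\left(o \right)} = 3 o$
$Q = 40$ ($Q = 3 \cdot 1 + 37 = 3 + 37 = 40$)
$Q A{\left(3,b \right)} = 40 \cdot 3^{2} = 40 \cdot 9 = 360$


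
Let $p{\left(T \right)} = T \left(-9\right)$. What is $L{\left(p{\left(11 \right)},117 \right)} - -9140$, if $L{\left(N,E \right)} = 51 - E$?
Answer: $9074$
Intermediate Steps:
$p{\left(T \right)} = - 9 T$
$L{\left(p{\left(11 \right)},117 \right)} - -9140 = \left(51 - 117\right) - -9140 = \left(51 - 117\right) + 9140 = -66 + 9140 = 9074$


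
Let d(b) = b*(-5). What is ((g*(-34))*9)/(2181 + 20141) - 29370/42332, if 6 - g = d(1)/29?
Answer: -5332752507/6850778054 ≈ -0.77842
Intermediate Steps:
d(b) = -5*b
g = 179/29 (g = 6 - (-5*1)/29 = 6 - (-5)/29 = 6 - 1*(-5/29) = 6 + 5/29 = 179/29 ≈ 6.1724)
((g*(-34))*9)/(2181 + 20141) - 29370/42332 = (((179/29)*(-34))*9)/(2181 + 20141) - 29370/42332 = -6086/29*9/22322 - 29370*1/42332 = -54774/29*1/22322 - 14685/21166 = -27387/323669 - 14685/21166 = -5332752507/6850778054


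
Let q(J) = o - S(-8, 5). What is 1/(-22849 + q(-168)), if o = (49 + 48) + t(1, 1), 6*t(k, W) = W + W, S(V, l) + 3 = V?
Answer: -3/68222 ≈ -4.3974e-5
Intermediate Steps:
S(V, l) = -3 + V
t(k, W) = W/3 (t(k, W) = (W + W)/6 = (2*W)/6 = W/3)
o = 292/3 (o = (49 + 48) + (1/3)*1 = 97 + 1/3 = 292/3 ≈ 97.333)
q(J) = 325/3 (q(J) = 292/3 - (-3 - 8) = 292/3 - 1*(-11) = 292/3 + 11 = 325/3)
1/(-22849 + q(-168)) = 1/(-22849 + 325/3) = 1/(-68222/3) = -3/68222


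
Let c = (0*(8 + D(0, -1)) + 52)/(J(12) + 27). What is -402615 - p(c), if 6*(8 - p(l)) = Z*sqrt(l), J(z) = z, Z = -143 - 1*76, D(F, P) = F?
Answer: -402623 - 73*sqrt(3)/3 ≈ -4.0267e+5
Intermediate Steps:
Z = -219 (Z = -143 - 76 = -219)
c = 4/3 (c = (0*(8 + 0) + 52)/(12 + 27) = (0*8 + 52)/39 = (0 + 52)*(1/39) = 52*(1/39) = 4/3 ≈ 1.3333)
p(l) = 8 + 73*sqrt(l)/2 (p(l) = 8 - (-73)*sqrt(l)/2 = 8 + 73*sqrt(l)/2)
-402615 - p(c) = -402615 - (8 + 73*sqrt(4/3)/2) = -402615 - (8 + 73*(2*sqrt(3)/3)/2) = -402615 - (8 + 73*sqrt(3)/3) = -402615 + (-8 - 73*sqrt(3)/3) = -402623 - 73*sqrt(3)/3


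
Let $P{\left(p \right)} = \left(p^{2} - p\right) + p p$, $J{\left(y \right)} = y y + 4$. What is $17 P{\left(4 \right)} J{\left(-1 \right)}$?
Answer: $2380$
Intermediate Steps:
$J{\left(y \right)} = 4 + y^{2}$ ($J{\left(y \right)} = y^{2} + 4 = 4 + y^{2}$)
$P{\left(p \right)} = - p + 2 p^{2}$ ($P{\left(p \right)} = \left(p^{2} - p\right) + p^{2} = - p + 2 p^{2}$)
$17 P{\left(4 \right)} J{\left(-1 \right)} = 17 \cdot 4 \left(-1 + 2 \cdot 4\right) \left(4 + \left(-1\right)^{2}\right) = 17 \cdot 4 \left(-1 + 8\right) \left(4 + 1\right) = 17 \cdot 4 \cdot 7 \cdot 5 = 17 \cdot 28 \cdot 5 = 476 \cdot 5 = 2380$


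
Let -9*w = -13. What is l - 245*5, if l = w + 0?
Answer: -11012/9 ≈ -1223.6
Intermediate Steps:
w = 13/9 (w = -1/9*(-13) = 13/9 ≈ 1.4444)
l = 13/9 (l = 13/9 + 0 = 13/9 ≈ 1.4444)
l - 245*5 = 13/9 - 245*5 = 13/9 - 49*25 = 13/9 - 1225 = -11012/9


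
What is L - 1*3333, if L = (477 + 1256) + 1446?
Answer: -154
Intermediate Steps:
L = 3179 (L = 1733 + 1446 = 3179)
L - 1*3333 = 3179 - 1*3333 = 3179 - 3333 = -154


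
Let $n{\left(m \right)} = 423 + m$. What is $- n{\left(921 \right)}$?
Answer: $-1344$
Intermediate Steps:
$- n{\left(921 \right)} = - (423 + 921) = \left(-1\right) 1344 = -1344$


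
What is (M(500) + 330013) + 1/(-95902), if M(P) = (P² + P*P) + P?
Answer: 79647857725/95902 ≈ 8.3051e+5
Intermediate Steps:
M(P) = P + 2*P² (M(P) = (P² + P²) + P = 2*P² + P = P + 2*P²)
(M(500) + 330013) + 1/(-95902) = (500*(1 + 2*500) + 330013) + 1/(-95902) = (500*(1 + 1000) + 330013) - 1/95902 = (500*1001 + 330013) - 1/95902 = (500500 + 330013) - 1/95902 = 830513 - 1/95902 = 79647857725/95902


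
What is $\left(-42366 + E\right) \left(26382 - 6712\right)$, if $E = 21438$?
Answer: $-411653760$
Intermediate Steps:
$\left(-42366 + E\right) \left(26382 - 6712\right) = \left(-42366 + 21438\right) \left(26382 - 6712\right) = \left(-20928\right) 19670 = -411653760$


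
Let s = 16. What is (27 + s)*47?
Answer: 2021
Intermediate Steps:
(27 + s)*47 = (27 + 16)*47 = 43*47 = 2021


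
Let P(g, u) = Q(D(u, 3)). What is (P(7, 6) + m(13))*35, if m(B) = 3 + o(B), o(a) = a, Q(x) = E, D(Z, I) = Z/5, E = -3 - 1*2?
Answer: 385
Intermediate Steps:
E = -5 (E = -3 - 2 = -5)
D(Z, I) = Z/5 (D(Z, I) = Z*(⅕) = Z/5)
Q(x) = -5
P(g, u) = -5
m(B) = 3 + B
(P(7, 6) + m(13))*35 = (-5 + (3 + 13))*35 = (-5 + 16)*35 = 11*35 = 385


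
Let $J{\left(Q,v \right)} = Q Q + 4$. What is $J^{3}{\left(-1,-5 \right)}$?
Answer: $125$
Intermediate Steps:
$J{\left(Q,v \right)} = 4 + Q^{2}$ ($J{\left(Q,v \right)} = Q^{2} + 4 = 4 + Q^{2}$)
$J^{3}{\left(-1,-5 \right)} = \left(4 + \left(-1\right)^{2}\right)^{3} = \left(4 + 1\right)^{3} = 5^{3} = 125$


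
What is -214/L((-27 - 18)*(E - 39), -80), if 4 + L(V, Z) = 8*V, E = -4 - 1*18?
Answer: -107/10978 ≈ -0.0097468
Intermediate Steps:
E = -22 (E = -4 - 18 = -22)
L(V, Z) = -4 + 8*V
-214/L((-27 - 18)*(E - 39), -80) = -214/(-4 + 8*((-27 - 18)*(-22 - 39))) = -214/(-4 + 8*(-45*(-61))) = -214/(-4 + 8*2745) = -214/(-4 + 21960) = -214/21956 = -214*1/21956 = -107/10978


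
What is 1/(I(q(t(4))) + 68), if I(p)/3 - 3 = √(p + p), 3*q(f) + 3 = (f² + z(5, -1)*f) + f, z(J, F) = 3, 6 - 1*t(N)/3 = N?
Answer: 77/5587 - 3*√38/5587 ≈ 0.010472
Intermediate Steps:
t(N) = 18 - 3*N
q(f) = -1 + f²/3 + 4*f/3 (q(f) = -1 + ((f² + 3*f) + f)/3 = -1 + (f² + 4*f)/3 = -1 + (f²/3 + 4*f/3) = -1 + f²/3 + 4*f/3)
I(p) = 9 + 3*√2*√p (I(p) = 9 + 3*√(p + p) = 9 + 3*√(2*p) = 9 + 3*(√2*√p) = 9 + 3*√2*√p)
1/(I(q(t(4))) + 68) = 1/((9 + 3*√2*√(-1 + (18 - 3*4)²/3 + 4*(18 - 3*4)/3)) + 68) = 1/((9 + 3*√2*√(-1 + (18 - 12)²/3 + 4*(18 - 12)/3)) + 68) = 1/((9 + 3*√2*√(-1 + (⅓)*6² + (4/3)*6)) + 68) = 1/((9 + 3*√2*√(-1 + (⅓)*36 + 8)) + 68) = 1/((9 + 3*√2*√(-1 + 12 + 8)) + 68) = 1/((9 + 3*√2*√19) + 68) = 1/((9 + 3*√38) + 68) = 1/(77 + 3*√38)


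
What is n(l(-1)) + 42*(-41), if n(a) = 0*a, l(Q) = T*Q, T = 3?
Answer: -1722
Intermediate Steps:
l(Q) = 3*Q
n(a) = 0
n(l(-1)) + 42*(-41) = 0 + 42*(-41) = 0 - 1722 = -1722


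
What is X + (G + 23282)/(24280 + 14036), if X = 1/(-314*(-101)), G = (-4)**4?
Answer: 31105102/50631401 ≈ 0.61434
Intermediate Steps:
G = 256
X = 1/31714 ≈ 3.1532e-5
X + (G + 23282)/(24280 + 14036) = 1/31714 + (256 + 23282)/(24280 + 14036) = 1/31714 + 23538/38316 = 1/31714 + 23538*(1/38316) = 1/31714 + 3923/6386 = 31105102/50631401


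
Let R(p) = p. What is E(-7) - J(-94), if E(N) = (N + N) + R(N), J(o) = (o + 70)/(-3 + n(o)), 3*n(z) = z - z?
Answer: -29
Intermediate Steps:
n(z) = 0 (n(z) = (z - z)/3 = (⅓)*0 = 0)
J(o) = -70/3 - o/3 (J(o) = (o + 70)/(-3 + 0) = (70 + o)/(-3) = (70 + o)*(-⅓) = -70/3 - o/3)
E(N) = 3*N (E(N) = (N + N) + N = 2*N + N = 3*N)
E(-7) - J(-94) = 3*(-7) - (-70/3 - ⅓*(-94)) = -21 - (-70/3 + 94/3) = -21 - 1*8 = -21 - 8 = -29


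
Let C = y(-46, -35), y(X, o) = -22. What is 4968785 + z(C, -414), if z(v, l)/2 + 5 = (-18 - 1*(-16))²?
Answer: 4968783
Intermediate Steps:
C = -22
z(v, l) = -2 (z(v, l) = -10 + 2*(-18 - 1*(-16))² = -10 + 2*(-18 + 16)² = -10 + 2*(-2)² = -10 + 2*4 = -10 + 8 = -2)
4968785 + z(C, -414) = 4968785 - 2 = 4968783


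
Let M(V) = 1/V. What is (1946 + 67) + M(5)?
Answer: 10066/5 ≈ 2013.2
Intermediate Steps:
(1946 + 67) + M(5) = (1946 + 67) + 1/5 = 2013 + ⅕ = 10066/5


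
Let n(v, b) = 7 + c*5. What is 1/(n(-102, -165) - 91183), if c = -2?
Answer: -1/91186 ≈ -1.0967e-5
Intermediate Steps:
n(v, b) = -3 (n(v, b) = 7 - 2*5 = 7 - 10 = -3)
1/(n(-102, -165) - 91183) = 1/(-3 - 91183) = 1/(-91186) = -1/91186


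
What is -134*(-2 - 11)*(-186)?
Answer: -324012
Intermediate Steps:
-134*(-2 - 11)*(-186) = -134*(-13)*(-186) = 1742*(-186) = -324012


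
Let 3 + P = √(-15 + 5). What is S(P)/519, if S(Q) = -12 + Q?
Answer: -5/173 + I*√10/519 ≈ -0.028902 + 0.006093*I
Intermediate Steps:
P = -3 + I*√10 (P = -3 + √(-15 + 5) = -3 + √(-10) = -3 + I*√10 ≈ -3.0 + 3.1623*I)
S(P)/519 = (-12 + (-3 + I*√10))/519 = (-15 + I*√10)*(1/519) = -5/173 + I*√10/519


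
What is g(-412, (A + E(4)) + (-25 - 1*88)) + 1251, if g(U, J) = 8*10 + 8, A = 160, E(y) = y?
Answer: 1339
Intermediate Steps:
g(U, J) = 88 (g(U, J) = 80 + 8 = 88)
g(-412, (A + E(4)) + (-25 - 1*88)) + 1251 = 88 + 1251 = 1339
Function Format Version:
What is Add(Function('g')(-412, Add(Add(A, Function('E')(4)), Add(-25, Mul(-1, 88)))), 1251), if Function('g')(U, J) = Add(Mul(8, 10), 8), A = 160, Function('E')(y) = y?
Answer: 1339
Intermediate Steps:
Function('g')(U, J) = 88 (Function('g')(U, J) = Add(80, 8) = 88)
Add(Function('g')(-412, Add(Add(A, Function('E')(4)), Add(-25, Mul(-1, 88)))), 1251) = Add(88, 1251) = 1339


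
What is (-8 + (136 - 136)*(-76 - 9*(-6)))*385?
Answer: -3080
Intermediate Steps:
(-8 + (136 - 136)*(-76 - 9*(-6)))*385 = (-8 + 0*(-76 + 54))*385 = (-8 + 0*(-22))*385 = (-8 + 0)*385 = -8*385 = -3080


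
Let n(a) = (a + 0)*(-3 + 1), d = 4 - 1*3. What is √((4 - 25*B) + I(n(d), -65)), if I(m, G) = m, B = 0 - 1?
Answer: 3*√3 ≈ 5.1962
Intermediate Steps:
B = -1
d = 1 (d = 4 - 3 = 1)
n(a) = -2*a (n(a) = a*(-2) = -2*a)
√((4 - 25*B) + I(n(d), -65)) = √((4 - 25*(-1)) - 2*1) = √((4 + 25) - 2) = √(29 - 2) = √27 = 3*√3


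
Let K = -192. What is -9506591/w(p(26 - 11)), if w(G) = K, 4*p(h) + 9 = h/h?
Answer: 9506591/192 ≈ 49514.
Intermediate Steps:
p(h) = -2 (p(h) = -9/4 + (h/h)/4 = -9/4 + (¼)*1 = -9/4 + ¼ = -2)
w(G) = -192
-9506591/w(p(26 - 11)) = -9506591/(-192) = -9506591*(-1/192) = 9506591/192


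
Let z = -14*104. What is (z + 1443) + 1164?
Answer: 1151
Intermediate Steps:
z = -1456
(z + 1443) + 1164 = (-1456 + 1443) + 1164 = -13 + 1164 = 1151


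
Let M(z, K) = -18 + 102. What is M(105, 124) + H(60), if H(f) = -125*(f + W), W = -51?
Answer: -1041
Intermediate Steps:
M(z, K) = 84
H(f) = 6375 - 125*f (H(f) = -125*(f - 51) = -125*(-51 + f) = 6375 - 125*f)
M(105, 124) + H(60) = 84 + (6375 - 125*60) = 84 + (6375 - 7500) = 84 - 1125 = -1041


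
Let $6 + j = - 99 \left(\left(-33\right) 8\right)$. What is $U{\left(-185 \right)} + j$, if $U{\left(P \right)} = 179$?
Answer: $26309$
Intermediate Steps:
$j = 26130$ ($j = -6 - 99 \left(\left(-33\right) 8\right) = -6 - -26136 = -6 + 26136 = 26130$)
$U{\left(-185 \right)} + j = 179 + 26130 = 26309$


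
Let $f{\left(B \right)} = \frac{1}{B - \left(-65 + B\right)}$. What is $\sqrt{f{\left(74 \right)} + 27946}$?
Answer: $\frac{\sqrt{118071915}}{65} \approx 167.17$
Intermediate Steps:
$f{\left(B \right)} = \frac{1}{65}$
$\sqrt{f{\left(74 \right)} + 27946} = \sqrt{\frac{1}{65} + 27946} = \sqrt{\frac{1816491}{65}} = \frac{\sqrt{118071915}}{65}$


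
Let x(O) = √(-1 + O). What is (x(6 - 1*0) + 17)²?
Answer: (17 + √5)² ≈ 370.03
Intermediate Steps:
(x(6 - 1*0) + 17)² = (√(-1 + (6 - 1*0)) + 17)² = (√(-1 + (6 + 0)) + 17)² = (√(-1 + 6) + 17)² = (√5 + 17)² = (17 + √5)²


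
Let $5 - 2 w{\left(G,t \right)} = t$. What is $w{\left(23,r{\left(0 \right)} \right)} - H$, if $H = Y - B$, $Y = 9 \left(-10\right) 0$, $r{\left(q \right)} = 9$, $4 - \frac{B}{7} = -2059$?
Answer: $14439$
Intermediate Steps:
$B = 14441$ ($B = 28 - -14413 = 28 + 14413 = 14441$)
$w{\left(G,t \right)} = \frac{5}{2} - \frac{t}{2}$
$Y = 0$ ($Y = \left(-90\right) 0 = 0$)
$H = -14441$ ($H = 0 - 14441 = -14441$)
$w{\left(23,r{\left(0 \right)} \right)} - H = \left(\frac{5}{2} - \frac{9}{2}\right) - -14441 = \left(\frac{5}{2} - \frac{9}{2}\right) + 14441 = -2 + 14441 = 14439$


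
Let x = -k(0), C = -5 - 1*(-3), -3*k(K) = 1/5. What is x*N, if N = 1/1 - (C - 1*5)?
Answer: 8/15 ≈ 0.53333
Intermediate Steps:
k(K) = -1/15 (k(K) = -1/3/5 = -1/3*1/5 = -1/15)
C = -2 (C = -5 + 3 = -2)
x = 1/15 (x = -1*(-1/15) = 1/15 ≈ 0.066667)
N = 8 (N = 1/1 - (-2 - 1*5) = 1 - (-2 - 5) = 1 - 1*(-7) = 1 + 7 = 8)
x*N = (1/15)*8 = 8/15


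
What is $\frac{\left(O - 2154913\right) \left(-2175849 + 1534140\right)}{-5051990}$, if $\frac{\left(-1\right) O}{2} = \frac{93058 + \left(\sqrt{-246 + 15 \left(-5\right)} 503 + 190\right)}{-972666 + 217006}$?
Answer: $- \frac{261236745314235639}{954396690850} + \frac{322779627 i \sqrt{321}}{1908793381700} \approx -2.7372 \cdot 10^{5} + 0.0030297 i$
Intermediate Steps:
$O = \frac{46624}{188915} + \frac{503 i \sqrt{321}}{377830}$ ($O = - 2 \frac{93058 + \left(\sqrt{-246 + 15 \left(-5\right)} 503 + 190\right)}{-972666 + 217006} = - 2 \frac{93058 + \left(\sqrt{-246 - 75} \cdot 503 + 190\right)}{-755660} = - 2 \left(93058 + \left(\sqrt{-321} \cdot 503 + 190\right)\right) \left(- \frac{1}{755660}\right) = - 2 \left(93058 + \left(i \sqrt{321} \cdot 503 + 190\right)\right) \left(- \frac{1}{755660}\right) = - 2 \left(93058 + \left(503 i \sqrt{321} + 190\right)\right) \left(- \frac{1}{755660}\right) = - 2 \left(93058 + \left(190 + 503 i \sqrt{321}\right)\right) \left(- \frac{1}{755660}\right) = - 2 \left(93248 + 503 i \sqrt{321}\right) \left(- \frac{1}{755660}\right) = - 2 \left(- \frac{23312}{188915} - \frac{503 i \sqrt{321}}{755660}\right) = \frac{46624}{188915} + \frac{503 i \sqrt{321}}{377830} \approx 0.2468 + 0.023852 i$)
$\frac{\left(O - 2154913\right) \left(-2175849 + 1534140\right)}{-5051990} = \frac{\left(\left(\frac{46624}{188915} + \frac{503 i \sqrt{321}}{377830}\right) - 2154913\right) \left(-2175849 + 1534140\right)}{-5051990} = \left(- \frac{407095342771}{188915} + \frac{503 i \sqrt{321}}{377830}\right) \left(-641709\right) \left(- \frac{1}{5051990}\right) = \left(\frac{261236745314235639}{188915} - \frac{322779627 i \sqrt{321}}{377830}\right) \left(- \frac{1}{5051990}\right) = - \frac{261236745314235639}{954396690850} + \frac{322779627 i \sqrt{321}}{1908793381700}$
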